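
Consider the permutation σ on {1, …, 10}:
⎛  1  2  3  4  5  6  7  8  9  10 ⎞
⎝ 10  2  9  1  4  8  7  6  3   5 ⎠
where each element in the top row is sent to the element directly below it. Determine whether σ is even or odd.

In disjoint-cycle form the cycle lengths are 4, 2, 2, 1, 1.
A cycle of length ℓ contributes ℓ−1 transpositions, so σ is a product of 3 + 1 + 1 = 5 transpositions — odd.

odd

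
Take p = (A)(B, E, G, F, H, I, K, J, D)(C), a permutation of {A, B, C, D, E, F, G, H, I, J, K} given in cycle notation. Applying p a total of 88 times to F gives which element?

F lies in the 9-cycle (B, E, G, F, H, I, K, J, D).
Since the cycle has length 9, p^88 acts on it the same as p^7 (88 mod 9 = 7).
Advancing 7 steps from F: F → H → I → K → J → D → B → E.

E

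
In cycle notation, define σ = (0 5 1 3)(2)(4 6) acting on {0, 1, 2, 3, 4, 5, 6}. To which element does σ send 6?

Within (4 6), 6 ↦ 4.

4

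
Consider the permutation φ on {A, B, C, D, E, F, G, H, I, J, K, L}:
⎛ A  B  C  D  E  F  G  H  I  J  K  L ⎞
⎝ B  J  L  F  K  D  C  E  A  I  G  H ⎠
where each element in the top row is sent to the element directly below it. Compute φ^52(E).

Tracing E → K → … returns to E after 6 steps, so E lies in a 6-cycle (C, L, H, E, K, G).
Since the cycle has length 6, φ^52 acts on it the same as φ^4 (52 mod 6 = 4).
Advancing 4 steps from E: E → K → G → C → L.

L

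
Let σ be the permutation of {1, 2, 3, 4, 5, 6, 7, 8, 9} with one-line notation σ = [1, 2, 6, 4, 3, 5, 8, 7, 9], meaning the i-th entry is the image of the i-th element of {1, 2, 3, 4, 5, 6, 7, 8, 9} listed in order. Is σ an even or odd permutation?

odd

In disjoint-cycle form the cycle lengths are 3, 2, 1, 1, 1, 1.
A cycle of length ℓ contributes ℓ−1 transpositions, so σ is a product of 2 + 1 = 3 transpositions — odd.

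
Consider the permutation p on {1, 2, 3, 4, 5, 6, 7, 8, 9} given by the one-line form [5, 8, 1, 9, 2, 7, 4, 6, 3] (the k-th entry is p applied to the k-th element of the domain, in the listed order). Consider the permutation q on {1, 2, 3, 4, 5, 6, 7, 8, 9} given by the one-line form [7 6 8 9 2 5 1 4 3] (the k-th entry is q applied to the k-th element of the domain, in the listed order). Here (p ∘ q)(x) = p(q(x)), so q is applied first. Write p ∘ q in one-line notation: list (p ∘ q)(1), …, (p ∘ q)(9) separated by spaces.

4 7 6 3 8 2 5 9 1

For each element, apply q then p: 1 → 7 → 4; 2 → 6 → 7; 3 → 8 → 6; 4 → 9 → 3; 5 → 2 → 8; 6 → 5 → 2; 7 → 1 → 5; 8 → 4 → 9; 9 → 3 → 1.
So p ∘ q in one-line form is 4 7 6 3 8 2 5 9 1.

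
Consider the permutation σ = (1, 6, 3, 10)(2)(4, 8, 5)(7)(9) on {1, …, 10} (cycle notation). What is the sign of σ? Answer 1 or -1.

-1

The cycle lengths are 4, 3, 1, 1, 1.
A cycle is odd iff its length is even; σ has 1 even-length cycle, so sgn(σ) = (−1)^1 and σ is odd.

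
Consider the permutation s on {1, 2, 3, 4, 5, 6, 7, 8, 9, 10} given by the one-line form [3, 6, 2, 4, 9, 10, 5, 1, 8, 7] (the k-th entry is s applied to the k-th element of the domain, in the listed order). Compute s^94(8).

6

Tracing 8 → 1 → … returns to 8 after 9 steps, so 8 lies in a 9-cycle (1 3 2 6 10 7 5 9 8).
Powers repeat with period 9 on this cycle, and 94 mod 9 = 4, so s^94(8) = s^4(8).
Stepping 4 places around the cycle: 8 → 1 → 3 → 2 → 6.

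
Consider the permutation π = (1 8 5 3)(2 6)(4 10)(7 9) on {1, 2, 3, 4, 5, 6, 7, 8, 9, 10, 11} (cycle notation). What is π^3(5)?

8

5 lies in the 4-cycle (1 8 5 3).
Stepping 3 places around the cycle: 5 → 3 → 1 → 8.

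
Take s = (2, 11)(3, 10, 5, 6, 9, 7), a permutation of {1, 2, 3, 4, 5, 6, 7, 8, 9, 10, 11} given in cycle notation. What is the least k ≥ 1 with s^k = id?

The cycle type of s is (6, 2, 1, 1, 1).
The order of s is the least common multiple of its cycle lengths: lcm(6, 2) = 6.

6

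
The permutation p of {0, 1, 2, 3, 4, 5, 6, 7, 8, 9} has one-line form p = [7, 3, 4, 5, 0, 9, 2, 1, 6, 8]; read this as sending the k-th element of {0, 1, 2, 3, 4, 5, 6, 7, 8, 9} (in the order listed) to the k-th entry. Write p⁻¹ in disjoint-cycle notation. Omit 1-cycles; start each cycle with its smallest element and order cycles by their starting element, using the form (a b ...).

(0 4 2 6 8 9 5 3 1 7)

The cycle decomposition of p is (0 7 1 3 5 9 8 6 2 4).
The inverse reverses every cycle; in canonical form, p⁻¹ = (0 4 2 6 8 9 5 3 1 7).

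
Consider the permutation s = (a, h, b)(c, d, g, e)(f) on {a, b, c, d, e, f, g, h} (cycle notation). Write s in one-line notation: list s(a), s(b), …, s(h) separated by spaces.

Each element maps to the next entry in its cycle (wrapping to the front): a↦h, b↦a, c↦d, d↦g, e↦c, f↦f, g↦e, h↦b.
So the one-line form is h a d g c f e b.

h a d g c f e b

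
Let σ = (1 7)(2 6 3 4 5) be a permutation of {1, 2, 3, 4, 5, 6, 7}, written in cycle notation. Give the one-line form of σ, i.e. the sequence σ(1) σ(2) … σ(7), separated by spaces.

7 6 4 5 2 3 1

Each element maps to the next entry in its cycle (wrapping to the front): 1→7, 2→6, 3→4, 4→5, 5→2, 6→3, 7→1.
Listing these in domain order gives 7 6 4 5 2 3 1.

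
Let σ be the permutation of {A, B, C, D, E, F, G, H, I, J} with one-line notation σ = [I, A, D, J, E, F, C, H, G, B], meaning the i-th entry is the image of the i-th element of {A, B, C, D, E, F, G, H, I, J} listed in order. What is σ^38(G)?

J

Tracing G → C → … returns to G after 7 steps, so G lies in a 7-cycle (A I G C D J B).
Since the cycle has length 7, σ^38 acts on it the same as σ^3 (38 mod 7 = 3).
Advancing 3 steps from G: G → C → D → J.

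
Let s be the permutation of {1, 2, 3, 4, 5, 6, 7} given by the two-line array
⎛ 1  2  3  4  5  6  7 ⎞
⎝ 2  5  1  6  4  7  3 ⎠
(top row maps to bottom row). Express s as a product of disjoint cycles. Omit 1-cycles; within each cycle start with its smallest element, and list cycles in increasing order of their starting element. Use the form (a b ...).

Iterating s from 1 gives 1 → 2 → 5 → 4 → 6 → 7 → 3 → 1; that is the 7-cycle (1 2 5 4 6 7 3).
Continuing from each remaining unvisited element yields (1 2 5 4 6 7 3).

(1 2 5 4 6 7 3)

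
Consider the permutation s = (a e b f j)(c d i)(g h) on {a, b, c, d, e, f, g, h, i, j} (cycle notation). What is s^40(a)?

a

a lies in the 5-cycle (a e b f j).
Powers repeat with period 5 on this cycle, and 40 mod 5 = 0, so s^40(a) = s^0(a).
So s^40(a) = a.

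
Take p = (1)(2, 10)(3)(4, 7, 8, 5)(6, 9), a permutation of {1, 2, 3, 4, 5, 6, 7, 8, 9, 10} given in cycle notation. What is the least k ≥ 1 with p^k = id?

The disjoint cycles have lengths 4, 2, 2, 1, 1.
The order of p is the least common multiple of its cycle lengths: lcm(4, 2, 2) = 4.

4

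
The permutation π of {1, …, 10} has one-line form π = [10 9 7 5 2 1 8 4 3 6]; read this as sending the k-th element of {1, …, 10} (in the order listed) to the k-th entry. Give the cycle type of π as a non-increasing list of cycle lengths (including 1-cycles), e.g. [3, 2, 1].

[7, 3]

The disjoint cycles are (1, 10, 6)(2, 9, 3, 7, 8, 4, 5), with lengths 7, 3 in non-increasing order.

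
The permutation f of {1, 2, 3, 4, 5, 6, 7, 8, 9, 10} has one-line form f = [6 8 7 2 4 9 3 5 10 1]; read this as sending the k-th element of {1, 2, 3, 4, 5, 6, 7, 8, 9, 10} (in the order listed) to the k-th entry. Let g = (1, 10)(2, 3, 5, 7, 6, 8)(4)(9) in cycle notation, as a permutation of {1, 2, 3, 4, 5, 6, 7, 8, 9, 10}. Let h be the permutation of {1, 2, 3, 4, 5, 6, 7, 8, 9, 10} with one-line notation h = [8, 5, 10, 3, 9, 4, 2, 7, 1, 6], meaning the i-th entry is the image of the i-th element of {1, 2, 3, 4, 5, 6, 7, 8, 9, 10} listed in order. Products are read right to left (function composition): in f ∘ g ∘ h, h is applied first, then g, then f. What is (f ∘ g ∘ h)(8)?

Chase 8: h(8) = 7; g(7) = 6; f(6) = 9. Hence (f ∘ g ∘ h)(8) = 9.

9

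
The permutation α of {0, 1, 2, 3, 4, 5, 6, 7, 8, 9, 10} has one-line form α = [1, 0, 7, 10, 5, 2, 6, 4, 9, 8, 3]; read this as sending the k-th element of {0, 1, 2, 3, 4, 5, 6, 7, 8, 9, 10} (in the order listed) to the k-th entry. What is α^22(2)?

4

Tracing 2 → 7 → … returns to 2 after 4 steps, so 2 lies in a 4-cycle (2 7 4 5).
Since the cycle has length 4, α^22 acts on it the same as α^2 (22 mod 4 = 2).
Stepping 2 places around the cycle: 2 → 7 → 4.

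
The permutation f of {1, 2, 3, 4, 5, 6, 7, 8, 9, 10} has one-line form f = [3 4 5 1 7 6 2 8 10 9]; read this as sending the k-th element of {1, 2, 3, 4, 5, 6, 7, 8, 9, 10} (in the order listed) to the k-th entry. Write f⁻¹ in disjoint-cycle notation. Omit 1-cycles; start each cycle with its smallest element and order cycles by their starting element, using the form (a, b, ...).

The cycle decomposition of f is (1, 3, 5, 7, 2, 4)(9, 10).
The inverse reverses every cycle; in canonical form, f⁻¹ = (1, 4, 2, 7, 5, 3)(9, 10).

(1, 4, 2, 7, 5, 3)(9, 10)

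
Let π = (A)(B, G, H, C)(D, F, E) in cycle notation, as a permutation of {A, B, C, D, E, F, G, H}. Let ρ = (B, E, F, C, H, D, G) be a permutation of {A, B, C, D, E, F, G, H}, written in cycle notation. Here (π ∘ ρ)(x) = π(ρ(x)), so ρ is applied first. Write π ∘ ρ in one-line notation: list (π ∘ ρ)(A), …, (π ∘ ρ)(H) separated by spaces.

(π ∘ ρ)(x) = π(ρ(x)). Computing each image: π(ρ(A)) = π(A) = A, π(ρ(B)) = π(E) = D, π(ρ(C)) = π(H) = C, π(ρ(D)) = π(G) = H, π(ρ(E)) = π(F) = E, π(ρ(F)) = π(C) = B, π(ρ(G)) = π(B) = G, π(ρ(H)) = π(D) = F.
Hence π ∘ ρ = [A D C H E B G F].

A D C H E B G F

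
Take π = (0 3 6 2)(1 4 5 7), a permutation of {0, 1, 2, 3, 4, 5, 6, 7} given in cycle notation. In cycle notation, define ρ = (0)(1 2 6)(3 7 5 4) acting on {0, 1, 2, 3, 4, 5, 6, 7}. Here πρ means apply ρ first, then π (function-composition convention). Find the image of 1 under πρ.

(πρ)(1) = π(ρ(1)). ρ(1) = 2, then π(2) = 0. So (πρ)(1) = 0.

0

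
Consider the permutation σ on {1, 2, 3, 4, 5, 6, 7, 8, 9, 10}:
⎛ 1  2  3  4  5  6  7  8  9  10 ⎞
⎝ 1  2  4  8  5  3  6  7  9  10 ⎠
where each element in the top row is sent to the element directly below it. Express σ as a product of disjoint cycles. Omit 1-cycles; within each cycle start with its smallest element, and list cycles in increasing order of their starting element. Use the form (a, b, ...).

(3, 4, 8, 7, 6)

Iterating σ from 3 gives 3 → 4 → 8 → 7 → 6 → 3; that is the 5-cycle (3, 4, 8, 7, 6).
Continuing from each remaining unvisited element yields (3, 4, 8, 7, 6).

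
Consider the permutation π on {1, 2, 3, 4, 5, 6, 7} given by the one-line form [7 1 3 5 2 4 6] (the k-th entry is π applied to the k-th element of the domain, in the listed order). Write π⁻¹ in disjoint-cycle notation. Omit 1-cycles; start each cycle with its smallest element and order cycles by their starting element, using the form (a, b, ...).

(1, 2, 5, 4, 6, 7)

First write π in disjoint cycles: (1, 7, 6, 4, 5, 2).
The inverse reverses every cycle; in canonical form, π⁻¹ = (1, 2, 5, 4, 6, 7).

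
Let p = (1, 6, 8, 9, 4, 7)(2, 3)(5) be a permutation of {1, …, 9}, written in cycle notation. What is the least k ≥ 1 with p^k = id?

6

The disjoint cycles have lengths 6, 2, 1.
The order of p is the least common multiple of its cycle lengths: lcm(6, 2) = 6.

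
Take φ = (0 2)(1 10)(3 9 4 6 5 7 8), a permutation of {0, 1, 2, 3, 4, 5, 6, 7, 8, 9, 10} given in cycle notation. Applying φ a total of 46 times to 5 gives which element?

5 lies in the 7-cycle (3 9 4 6 5 7 8).
Since the cycle has length 7, φ^46 acts on it the same as φ^4 (46 mod 7 = 4).
Stepping 4 places around the cycle: 5 → 7 → 8 → 3 → 9.

9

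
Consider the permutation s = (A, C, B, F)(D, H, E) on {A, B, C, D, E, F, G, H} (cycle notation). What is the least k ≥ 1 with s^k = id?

The cycle type of s is (4, 3, 1).
Since disjoint cycles commute, ord(s) = lcm(4, 3) = 12.

12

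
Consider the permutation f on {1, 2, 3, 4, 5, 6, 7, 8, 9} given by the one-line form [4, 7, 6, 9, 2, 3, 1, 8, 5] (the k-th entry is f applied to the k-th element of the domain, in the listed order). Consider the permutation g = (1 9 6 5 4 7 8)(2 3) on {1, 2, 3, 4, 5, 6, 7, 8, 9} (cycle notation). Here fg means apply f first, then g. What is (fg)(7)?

9

f(7) = 1, then g(1) = 9; composing gives (fg)(7) = 9.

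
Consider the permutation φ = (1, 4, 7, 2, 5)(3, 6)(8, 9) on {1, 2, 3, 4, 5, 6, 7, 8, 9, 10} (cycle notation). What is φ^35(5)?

5

5 lies in the 5-cycle (1, 4, 7, 2, 5).
Since the cycle has length 5, φ^35 acts on it the same as φ^0 (35 mod 5 = 0).
So φ^35(5) = 5.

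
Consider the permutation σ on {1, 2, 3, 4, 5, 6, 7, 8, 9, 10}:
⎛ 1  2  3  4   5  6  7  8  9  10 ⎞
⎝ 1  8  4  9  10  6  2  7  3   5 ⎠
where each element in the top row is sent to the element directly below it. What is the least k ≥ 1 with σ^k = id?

6

The disjoint-cycle form of σ has cycle lengths 3, 3, 2, 1, 1.
The order of σ is the least common multiple of its cycle lengths: lcm(3, 3, 2) = 6.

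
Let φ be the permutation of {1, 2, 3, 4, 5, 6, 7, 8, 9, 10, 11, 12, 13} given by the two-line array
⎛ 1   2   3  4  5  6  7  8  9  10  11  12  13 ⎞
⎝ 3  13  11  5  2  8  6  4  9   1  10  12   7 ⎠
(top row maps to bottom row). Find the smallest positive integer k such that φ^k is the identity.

28

Writing φ as disjoint cycles, the cycle lengths are 7, 4, 1, 1.
Since disjoint cycles commute, ord(φ) = lcm(7, 4) = 28.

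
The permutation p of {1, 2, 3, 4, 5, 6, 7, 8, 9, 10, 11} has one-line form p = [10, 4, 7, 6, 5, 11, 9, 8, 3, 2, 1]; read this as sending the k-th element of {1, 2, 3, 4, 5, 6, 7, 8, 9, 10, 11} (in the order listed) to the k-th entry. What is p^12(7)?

Tracing 7 → 9 → … returns to 7 after 3 steps, so 7 lies in a 3-cycle (3, 7, 9).
Powers repeat with period 3 on this cycle, and 12 mod 3 = 0, so p^12(7) = p^0(7).
So p^12(7) = 7.

7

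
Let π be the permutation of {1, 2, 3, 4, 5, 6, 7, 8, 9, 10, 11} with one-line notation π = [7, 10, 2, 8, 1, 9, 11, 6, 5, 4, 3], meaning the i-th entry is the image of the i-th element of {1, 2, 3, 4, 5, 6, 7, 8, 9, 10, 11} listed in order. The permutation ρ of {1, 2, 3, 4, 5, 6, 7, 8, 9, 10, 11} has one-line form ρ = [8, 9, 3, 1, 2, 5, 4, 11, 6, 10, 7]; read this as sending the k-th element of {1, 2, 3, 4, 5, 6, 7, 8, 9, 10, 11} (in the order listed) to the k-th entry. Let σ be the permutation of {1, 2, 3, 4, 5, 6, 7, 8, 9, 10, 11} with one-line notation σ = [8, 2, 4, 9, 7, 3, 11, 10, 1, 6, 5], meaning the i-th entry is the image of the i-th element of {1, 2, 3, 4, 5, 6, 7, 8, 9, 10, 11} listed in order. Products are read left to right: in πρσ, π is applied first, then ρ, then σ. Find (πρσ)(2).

Chase 2: π(2) = 10; ρ(10) = 10; σ(10) = 6. Hence (πρσ)(2) = 6.

6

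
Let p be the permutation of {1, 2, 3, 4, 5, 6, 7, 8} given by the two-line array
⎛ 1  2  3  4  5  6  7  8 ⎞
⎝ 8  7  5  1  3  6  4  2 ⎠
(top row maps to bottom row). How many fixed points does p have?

1

The fixed points (elements with p(x) = x) are {6}, so there is 1.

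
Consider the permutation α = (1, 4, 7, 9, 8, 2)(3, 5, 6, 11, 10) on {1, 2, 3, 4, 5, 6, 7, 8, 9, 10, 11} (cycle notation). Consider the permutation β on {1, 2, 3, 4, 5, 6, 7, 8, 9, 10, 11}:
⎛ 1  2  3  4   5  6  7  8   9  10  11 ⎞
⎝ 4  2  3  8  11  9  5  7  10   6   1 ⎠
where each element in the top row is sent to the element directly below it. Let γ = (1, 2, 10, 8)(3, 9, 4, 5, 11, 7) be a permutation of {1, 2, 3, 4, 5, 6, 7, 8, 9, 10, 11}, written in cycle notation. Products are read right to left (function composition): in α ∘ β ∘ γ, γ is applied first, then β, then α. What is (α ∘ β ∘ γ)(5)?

(α ∘ β ∘ γ)(5) = α(β(γ(5))). γ(5) = 11, then β(11) = 1, then α(1) = 4, so the result is 4.

4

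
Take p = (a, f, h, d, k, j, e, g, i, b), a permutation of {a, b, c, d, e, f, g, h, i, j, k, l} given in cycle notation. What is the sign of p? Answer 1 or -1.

The cycle lengths are 10, 1, 1.
A cycle of length ℓ contributes ℓ−1 transpositions, so p is a product of 9 transpositions — odd.

-1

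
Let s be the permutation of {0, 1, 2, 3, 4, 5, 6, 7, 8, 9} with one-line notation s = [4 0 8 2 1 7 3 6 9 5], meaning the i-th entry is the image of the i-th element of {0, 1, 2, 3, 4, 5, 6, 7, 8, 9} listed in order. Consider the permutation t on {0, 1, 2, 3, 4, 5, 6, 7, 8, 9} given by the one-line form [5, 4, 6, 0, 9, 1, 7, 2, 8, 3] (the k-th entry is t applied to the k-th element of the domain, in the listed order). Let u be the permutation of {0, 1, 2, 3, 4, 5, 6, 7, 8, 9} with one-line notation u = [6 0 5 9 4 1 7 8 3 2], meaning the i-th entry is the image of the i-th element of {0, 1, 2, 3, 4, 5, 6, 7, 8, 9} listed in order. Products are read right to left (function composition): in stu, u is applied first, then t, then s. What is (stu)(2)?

Apply the permutations in order: u(2) = 5, then t(5) = 1, then s(1) = 0. So (stu)(2) = 0.

0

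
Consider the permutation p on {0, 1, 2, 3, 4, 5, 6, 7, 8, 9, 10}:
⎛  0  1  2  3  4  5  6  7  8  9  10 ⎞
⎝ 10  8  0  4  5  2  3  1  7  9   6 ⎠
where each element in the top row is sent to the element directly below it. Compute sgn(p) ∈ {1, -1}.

1

In disjoint-cycle form the cycle lengths are 7, 3, 1.
A cycle of length ℓ contributes ℓ−1 transpositions, so p is a product of 6 + 2 = 8 transpositions — even.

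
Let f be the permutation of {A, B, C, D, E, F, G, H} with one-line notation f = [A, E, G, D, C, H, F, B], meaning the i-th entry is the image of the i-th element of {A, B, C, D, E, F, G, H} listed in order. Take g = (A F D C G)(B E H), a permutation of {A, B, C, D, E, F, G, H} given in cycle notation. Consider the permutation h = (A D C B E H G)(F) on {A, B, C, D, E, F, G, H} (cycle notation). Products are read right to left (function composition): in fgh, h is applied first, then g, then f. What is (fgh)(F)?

D

Apply the permutations in order: h(F) = F, then g(F) = D, then f(D) = D. So (fgh)(F) = D.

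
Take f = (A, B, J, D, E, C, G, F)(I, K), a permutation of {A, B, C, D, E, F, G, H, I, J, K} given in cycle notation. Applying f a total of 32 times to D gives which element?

D lies in the 8-cycle (A, B, J, D, E, C, G, F).
Powers repeat with period 8 on this cycle, and 32 mod 8 = 0, so f^32(D) = f^0(D).
So f^32(D) = D.

D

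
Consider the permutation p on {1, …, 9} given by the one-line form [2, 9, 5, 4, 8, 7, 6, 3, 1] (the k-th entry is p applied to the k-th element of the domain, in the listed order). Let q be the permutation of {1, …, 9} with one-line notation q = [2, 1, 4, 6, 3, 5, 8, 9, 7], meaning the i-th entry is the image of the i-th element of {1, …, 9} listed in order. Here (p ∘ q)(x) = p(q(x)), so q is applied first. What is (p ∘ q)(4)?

First apply q: q(4) = 6, then p(6) = 7. Thus (p ∘ q)(4) = 7.

7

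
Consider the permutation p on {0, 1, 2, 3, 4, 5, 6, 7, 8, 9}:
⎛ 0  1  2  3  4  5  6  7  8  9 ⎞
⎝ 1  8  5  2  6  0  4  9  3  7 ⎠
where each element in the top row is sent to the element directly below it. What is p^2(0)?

Tracing 0 → 1 → … returns to 0 after 6 steps, so 0 lies in a 6-cycle (0 1 8 3 2 5).
Advancing 2 steps from 0: 0 → 1 → 8.

8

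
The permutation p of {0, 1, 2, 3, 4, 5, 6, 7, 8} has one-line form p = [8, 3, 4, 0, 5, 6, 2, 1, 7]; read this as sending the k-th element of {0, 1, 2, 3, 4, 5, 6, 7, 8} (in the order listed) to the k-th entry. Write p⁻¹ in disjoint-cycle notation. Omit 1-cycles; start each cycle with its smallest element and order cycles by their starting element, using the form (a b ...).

(0 3 1 7 8)(2 6 5 4)

First write p in disjoint cycles: (0 8 7 1 3)(2 4 5 6).
The inverse reverses every cycle; in canonical form, p⁻¹ = (0 3 1 7 8)(2 6 5 4).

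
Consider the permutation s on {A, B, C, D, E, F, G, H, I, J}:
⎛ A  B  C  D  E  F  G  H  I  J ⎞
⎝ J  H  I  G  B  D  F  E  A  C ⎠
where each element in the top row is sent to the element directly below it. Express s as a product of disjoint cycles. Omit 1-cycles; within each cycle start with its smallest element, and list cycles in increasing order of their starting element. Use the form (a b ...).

(A J C I)(B H E)(D G F)

From A: A → J → C → I → A, closing the cycle (A J C I).
Repeating from the next unused element and collecting all non-trivial cycles gives (A J C I)(B H E)(D G F).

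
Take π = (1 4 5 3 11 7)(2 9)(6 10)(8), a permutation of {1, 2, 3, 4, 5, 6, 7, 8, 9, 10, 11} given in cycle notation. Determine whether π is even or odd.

The cycle lengths are 6, 2, 2, 1.
A cycle of length ℓ contributes ℓ−1 transpositions, so π is a product of 5 + 1 + 1 = 7 transpositions — odd.

odd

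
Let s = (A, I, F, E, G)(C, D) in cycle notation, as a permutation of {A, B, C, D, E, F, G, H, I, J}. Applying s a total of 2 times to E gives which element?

E lies in the 5-cycle (A, I, F, E, G).
Stepping 2 places around the cycle: E → G → A.

A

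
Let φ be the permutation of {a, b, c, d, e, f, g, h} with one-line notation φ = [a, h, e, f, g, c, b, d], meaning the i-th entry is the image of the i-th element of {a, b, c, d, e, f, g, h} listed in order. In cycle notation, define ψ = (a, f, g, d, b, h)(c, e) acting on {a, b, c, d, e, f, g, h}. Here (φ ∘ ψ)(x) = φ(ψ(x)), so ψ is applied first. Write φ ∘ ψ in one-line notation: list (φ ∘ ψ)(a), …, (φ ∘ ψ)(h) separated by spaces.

c d g h e b f a

For each element, apply ψ then φ: a → f → c; b → h → d; c → e → g; d → b → h; e → c → e; f → g → b; g → d → f; h → a → a.
So φ ∘ ψ in one-line form is c d g h e b f a.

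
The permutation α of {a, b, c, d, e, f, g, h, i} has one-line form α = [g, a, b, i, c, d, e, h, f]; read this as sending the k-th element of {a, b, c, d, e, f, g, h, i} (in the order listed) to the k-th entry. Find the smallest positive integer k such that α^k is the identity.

15

Writing α as disjoint cycles, the cycle lengths are 5, 3, 1.
Since disjoint cycles commute, ord(α) = lcm(5, 3) = 15.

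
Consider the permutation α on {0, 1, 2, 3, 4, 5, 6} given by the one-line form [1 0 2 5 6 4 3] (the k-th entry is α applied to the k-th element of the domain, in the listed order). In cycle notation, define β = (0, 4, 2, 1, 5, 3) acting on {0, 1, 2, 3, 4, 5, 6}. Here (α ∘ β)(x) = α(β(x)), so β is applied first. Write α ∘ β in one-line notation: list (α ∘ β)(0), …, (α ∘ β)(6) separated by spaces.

6 4 0 1 2 5 3

(α ∘ β)(x) = α(β(x)). Computing each image: α(β(0)) = α(4) = 6, α(β(1)) = α(5) = 4, α(β(2)) = α(1) = 0, α(β(3)) = α(0) = 1, α(β(4)) = α(2) = 2, α(β(5)) = α(3) = 5, α(β(6)) = α(6) = 3.
Hence α ∘ β = [6 4 0 1 2 5 3].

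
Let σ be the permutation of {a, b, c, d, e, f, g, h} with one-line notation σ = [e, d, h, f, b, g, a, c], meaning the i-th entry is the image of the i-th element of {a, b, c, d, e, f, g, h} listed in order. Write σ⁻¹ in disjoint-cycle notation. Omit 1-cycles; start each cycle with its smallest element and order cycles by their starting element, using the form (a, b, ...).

First write σ in disjoint cycles: (a, e, b, d, f, g)(c, h).
Reversing each cycle (and rotating so the smallest element leads) gives σ⁻¹ = (a, g, f, d, b, e)(c, h).

(a, g, f, d, b, e)(c, h)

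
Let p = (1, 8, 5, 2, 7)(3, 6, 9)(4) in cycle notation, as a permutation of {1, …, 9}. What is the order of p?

The disjoint cycles have lengths 5, 3, 1.
The order is lcm(5, 3) = 15.

15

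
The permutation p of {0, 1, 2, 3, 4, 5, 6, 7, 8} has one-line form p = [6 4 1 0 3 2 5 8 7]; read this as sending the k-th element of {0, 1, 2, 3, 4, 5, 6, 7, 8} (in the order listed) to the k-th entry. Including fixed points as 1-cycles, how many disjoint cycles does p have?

2

The cycle decomposition is (0, 6, 5, 2, 1, 4, 3)(7, 8), which has 2 cycles (counting 1-cycles).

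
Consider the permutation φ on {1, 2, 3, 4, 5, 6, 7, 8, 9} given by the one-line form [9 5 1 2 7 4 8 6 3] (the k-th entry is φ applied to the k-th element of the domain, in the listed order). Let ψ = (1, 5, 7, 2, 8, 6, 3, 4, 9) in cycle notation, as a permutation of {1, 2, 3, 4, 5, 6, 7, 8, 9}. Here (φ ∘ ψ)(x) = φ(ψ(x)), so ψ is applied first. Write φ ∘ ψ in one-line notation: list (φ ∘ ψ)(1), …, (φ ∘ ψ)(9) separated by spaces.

Chase each element through ψ then φ: 1 → 5 → 7; 2 → 8 → 6; 3 → 4 → 2; 4 → 9 → 3; 5 → 7 → 8; 6 → 3 → 1; 7 → 2 → 5; 8 → 6 → 4; 9 → 1 → 9.
So φ ∘ ψ in one-line form is 7 6 2 3 8 1 5 4 9.

7 6 2 3 8 1 5 4 9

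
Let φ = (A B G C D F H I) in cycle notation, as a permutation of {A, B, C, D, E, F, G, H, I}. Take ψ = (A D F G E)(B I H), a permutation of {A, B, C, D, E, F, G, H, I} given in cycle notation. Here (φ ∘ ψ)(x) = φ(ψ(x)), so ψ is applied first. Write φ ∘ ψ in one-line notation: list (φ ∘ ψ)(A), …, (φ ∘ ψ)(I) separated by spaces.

(φ ∘ ψ)(x) = φ(ψ(x)). Computing each image: φ(ψ(A)) = φ(D) = F, φ(ψ(B)) = φ(I) = A, φ(ψ(C)) = φ(C) = D, φ(ψ(D)) = φ(F) = H, φ(ψ(E)) = φ(A) = B, φ(ψ(F)) = φ(G) = C, φ(ψ(G)) = φ(E) = E, φ(ψ(H)) = φ(B) = G, φ(ψ(I)) = φ(H) = I.
Hence φ ∘ ψ = [F A D H B C E G I].

F A D H B C E G I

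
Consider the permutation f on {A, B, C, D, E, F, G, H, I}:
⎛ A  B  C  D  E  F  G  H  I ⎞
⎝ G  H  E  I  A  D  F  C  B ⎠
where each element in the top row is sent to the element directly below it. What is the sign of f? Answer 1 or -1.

1

In disjoint-cycle form the cycle lengths are 9.
A cycle is odd iff its length is even; f has 0 even-length cycles, so sgn(f) = (−1)^0 and f is even.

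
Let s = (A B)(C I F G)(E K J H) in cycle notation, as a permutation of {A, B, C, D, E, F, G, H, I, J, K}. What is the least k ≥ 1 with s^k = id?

The cycle type of s is (4, 4, 2, 1).
The order is lcm(4, 4, 2) = 4.

4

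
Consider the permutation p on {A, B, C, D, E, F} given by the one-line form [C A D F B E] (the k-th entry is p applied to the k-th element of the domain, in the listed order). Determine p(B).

B is element number 2 of the domain, and entry number 2 of the one-line form is A, so p(B) = A.

A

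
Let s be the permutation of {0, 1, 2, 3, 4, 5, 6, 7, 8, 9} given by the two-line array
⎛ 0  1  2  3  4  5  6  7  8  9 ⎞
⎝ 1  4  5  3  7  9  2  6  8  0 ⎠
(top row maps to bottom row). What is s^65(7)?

6

Tracing 7 → 6 → … returns to 7 after 8 steps, so 7 lies in an 8-cycle (0 1 4 7 6 2 5 9).
Since the cycle has length 8, s^65 acts on it the same as s^1 (65 mod 8 = 1).
Stepping 1 place around the cycle: 7 → 6.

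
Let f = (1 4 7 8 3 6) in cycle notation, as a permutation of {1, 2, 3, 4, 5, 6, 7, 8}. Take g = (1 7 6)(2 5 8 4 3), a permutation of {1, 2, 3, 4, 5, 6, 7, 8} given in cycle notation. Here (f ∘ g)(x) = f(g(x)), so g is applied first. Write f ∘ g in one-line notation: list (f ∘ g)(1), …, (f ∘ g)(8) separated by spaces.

8 5 2 6 3 4 1 7

Chase each element through g then f: 1 → 7 → 8; 2 → 5 → 5; 3 → 2 → 2; 4 → 3 → 6; 5 → 8 → 3; 6 → 1 → 4; 7 → 6 → 1; 8 → 4 → 7.
Collecting the images, f ∘ g = [8 5 2 6 3 4 1 7].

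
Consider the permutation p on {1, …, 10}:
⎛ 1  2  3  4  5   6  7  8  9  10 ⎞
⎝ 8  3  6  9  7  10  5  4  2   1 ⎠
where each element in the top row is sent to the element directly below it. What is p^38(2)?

Tracing 2 → 3 → … returns to 2 after 8 steps, so 2 lies in an 8-cycle (1, 8, 4, 9, 2, 3, 6, 10).
On an 8-cycle, p^8 is the identity, so p^38 = p^6 there (38 ≡ 6 mod 8).
Advancing 6 steps from 2: 2 → 3 → 6 → 10 → 1 → 8 → 4.

4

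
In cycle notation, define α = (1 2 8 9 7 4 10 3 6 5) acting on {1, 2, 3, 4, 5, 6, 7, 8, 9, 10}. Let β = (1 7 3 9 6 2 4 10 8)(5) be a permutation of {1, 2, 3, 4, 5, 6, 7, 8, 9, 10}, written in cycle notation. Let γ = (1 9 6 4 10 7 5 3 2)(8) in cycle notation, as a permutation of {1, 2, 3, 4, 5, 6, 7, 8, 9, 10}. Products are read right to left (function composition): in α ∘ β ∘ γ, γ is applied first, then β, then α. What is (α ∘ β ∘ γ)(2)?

Apply the permutations in order: γ(2) = 1, then β(1) = 7, then α(7) = 4. So (α ∘ β ∘ γ)(2) = 4.

4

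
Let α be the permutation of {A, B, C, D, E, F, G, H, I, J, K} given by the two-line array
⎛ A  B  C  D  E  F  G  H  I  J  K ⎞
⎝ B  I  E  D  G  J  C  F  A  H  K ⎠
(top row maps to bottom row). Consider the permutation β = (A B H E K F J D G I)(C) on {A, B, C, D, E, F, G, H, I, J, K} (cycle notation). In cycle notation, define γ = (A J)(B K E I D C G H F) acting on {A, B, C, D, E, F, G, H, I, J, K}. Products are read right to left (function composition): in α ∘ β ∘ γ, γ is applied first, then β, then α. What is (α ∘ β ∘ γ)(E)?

(α ∘ β ∘ γ)(E) = α(β(γ(E))). γ(E) = I, then β(I) = A, then α(A) = B, so the result is B.

B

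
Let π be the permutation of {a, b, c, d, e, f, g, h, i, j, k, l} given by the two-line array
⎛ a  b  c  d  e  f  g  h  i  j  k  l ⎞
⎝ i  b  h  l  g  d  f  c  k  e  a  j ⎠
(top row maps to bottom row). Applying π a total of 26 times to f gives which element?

Tracing f → d → … returns to f after 6 steps, so f lies in a 6-cycle (d l j e g f).
Powers repeat with period 6 on this cycle, and 26 mod 6 = 2, so π^26(f) = π^2(f).
Stepping 2 places around the cycle: f → d → l.

l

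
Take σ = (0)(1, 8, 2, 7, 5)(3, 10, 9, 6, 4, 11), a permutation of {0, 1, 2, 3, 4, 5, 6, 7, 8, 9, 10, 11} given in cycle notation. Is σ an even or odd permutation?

odd

The cycle lengths are 6, 5, 1.
A cycle of length ℓ contributes ℓ−1 transpositions, so σ is a product of 5 + 4 = 9 transpositions — odd.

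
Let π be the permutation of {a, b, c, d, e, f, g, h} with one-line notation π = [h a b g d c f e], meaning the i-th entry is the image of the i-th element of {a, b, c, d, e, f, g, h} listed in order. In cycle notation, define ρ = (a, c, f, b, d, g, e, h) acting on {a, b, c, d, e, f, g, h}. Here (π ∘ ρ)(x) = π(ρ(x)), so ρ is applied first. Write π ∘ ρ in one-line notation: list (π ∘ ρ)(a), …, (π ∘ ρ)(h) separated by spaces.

For each element, apply ρ then π: a → c → b; b → d → g; c → f → c; d → g → f; e → h → e; f → b → a; g → e → d; h → a → h.
Collecting the images, π ∘ ρ = [b g c f e a d h].

b g c f e a d h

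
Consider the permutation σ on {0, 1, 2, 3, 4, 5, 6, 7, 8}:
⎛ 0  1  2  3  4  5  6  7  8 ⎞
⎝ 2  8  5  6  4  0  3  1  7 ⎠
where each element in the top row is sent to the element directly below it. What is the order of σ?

Writing σ as disjoint cycles, the cycle lengths are 3, 3, 2, 1.
The order is lcm(3, 3, 2) = 6.

6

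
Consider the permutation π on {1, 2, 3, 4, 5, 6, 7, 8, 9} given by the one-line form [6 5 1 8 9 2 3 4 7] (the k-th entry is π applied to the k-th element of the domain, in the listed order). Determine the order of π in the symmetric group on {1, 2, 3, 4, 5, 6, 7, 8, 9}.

Decomposing into disjoint cycles gives cycle lengths 7, 2.
The order of π is the least common multiple of its cycle lengths: lcm(7, 2) = 14.

14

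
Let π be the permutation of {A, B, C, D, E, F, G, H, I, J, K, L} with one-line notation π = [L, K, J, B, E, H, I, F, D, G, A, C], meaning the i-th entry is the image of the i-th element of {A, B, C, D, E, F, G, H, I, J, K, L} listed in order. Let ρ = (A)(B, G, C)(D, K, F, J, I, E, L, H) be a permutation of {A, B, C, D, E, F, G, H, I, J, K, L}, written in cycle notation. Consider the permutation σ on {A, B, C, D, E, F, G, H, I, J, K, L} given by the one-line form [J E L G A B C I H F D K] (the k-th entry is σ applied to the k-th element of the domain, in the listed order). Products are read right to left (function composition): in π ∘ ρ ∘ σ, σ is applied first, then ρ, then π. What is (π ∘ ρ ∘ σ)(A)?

Chase A: σ(A) = J; ρ(J) = I; π(I) = D. Hence (π ∘ ρ ∘ σ)(A) = D.

D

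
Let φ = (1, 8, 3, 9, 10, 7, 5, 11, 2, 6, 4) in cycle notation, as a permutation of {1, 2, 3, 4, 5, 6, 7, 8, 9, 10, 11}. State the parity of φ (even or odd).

The cycle lengths are 11.
A cycle is odd iff its length is even; φ has 0 even-length cycles, so sgn(φ) = (−1)^0 and φ is even.

even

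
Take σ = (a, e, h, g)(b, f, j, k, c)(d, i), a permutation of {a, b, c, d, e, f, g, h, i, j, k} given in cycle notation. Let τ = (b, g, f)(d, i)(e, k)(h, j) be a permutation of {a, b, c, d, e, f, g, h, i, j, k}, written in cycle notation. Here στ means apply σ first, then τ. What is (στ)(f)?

(στ)(f) = τ(σ(f)). σ(f) = j, then τ(j) = h. So (στ)(f) = h.

h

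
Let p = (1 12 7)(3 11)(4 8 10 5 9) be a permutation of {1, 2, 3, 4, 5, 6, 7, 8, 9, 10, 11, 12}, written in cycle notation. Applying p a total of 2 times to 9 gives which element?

9 lies in the 5-cycle (4 8 10 5 9).
Advancing 2 steps from 9: 9 → 4 → 8.

8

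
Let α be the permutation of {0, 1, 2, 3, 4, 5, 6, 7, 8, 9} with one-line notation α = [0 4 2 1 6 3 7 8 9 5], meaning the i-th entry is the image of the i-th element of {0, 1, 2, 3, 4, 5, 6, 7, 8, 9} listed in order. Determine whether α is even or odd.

odd

In disjoint-cycle form the cycle lengths are 8, 1, 1.
A cycle of length ℓ contributes ℓ−1 transpositions, so α is a product of 7 transpositions — odd.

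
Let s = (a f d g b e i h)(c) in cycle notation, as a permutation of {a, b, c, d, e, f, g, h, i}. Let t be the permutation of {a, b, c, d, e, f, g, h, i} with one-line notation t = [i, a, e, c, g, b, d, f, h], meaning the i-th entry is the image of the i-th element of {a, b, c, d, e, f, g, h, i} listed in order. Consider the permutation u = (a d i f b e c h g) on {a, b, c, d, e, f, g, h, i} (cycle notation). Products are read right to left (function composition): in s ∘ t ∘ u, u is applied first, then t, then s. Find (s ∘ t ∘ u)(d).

a

Apply the permutations in order: u(d) = i, then t(i) = h, then s(h) = a. So (s ∘ t ∘ u)(d) = a.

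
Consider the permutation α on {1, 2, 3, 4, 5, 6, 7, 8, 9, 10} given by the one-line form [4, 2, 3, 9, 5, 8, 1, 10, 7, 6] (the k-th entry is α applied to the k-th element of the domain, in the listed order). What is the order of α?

12

The disjoint-cycle form of α has cycle lengths 4, 3, 1, 1, 1.
Since disjoint cycles commute, ord(α) = lcm(4, 3) = 12.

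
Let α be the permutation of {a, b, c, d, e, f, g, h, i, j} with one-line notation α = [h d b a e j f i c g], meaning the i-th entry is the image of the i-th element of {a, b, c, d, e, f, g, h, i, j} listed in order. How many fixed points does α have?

The fixed points (elements with α(x) = x) are {e}, so there is 1.

1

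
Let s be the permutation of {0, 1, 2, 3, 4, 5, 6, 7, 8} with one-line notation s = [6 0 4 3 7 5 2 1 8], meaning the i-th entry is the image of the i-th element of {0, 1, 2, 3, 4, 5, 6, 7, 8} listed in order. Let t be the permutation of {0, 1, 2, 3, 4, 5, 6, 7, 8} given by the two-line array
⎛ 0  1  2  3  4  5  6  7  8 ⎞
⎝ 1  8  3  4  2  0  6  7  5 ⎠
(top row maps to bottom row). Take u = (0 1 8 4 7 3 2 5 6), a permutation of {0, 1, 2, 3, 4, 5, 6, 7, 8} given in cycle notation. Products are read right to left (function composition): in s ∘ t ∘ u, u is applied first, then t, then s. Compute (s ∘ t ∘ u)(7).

Chase 7: u(7) = 3; t(3) = 4; s(4) = 7. Hence (s ∘ t ∘ u)(7) = 7.

7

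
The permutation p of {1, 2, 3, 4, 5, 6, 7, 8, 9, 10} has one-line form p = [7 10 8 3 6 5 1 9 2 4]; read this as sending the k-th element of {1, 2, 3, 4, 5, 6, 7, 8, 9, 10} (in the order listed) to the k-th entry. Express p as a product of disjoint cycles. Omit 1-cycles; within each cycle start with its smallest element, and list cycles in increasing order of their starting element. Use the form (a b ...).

(1 7)(2 10 4 3 8 9)(5 6)

Iterating p from 1 gives 1 → 7 → 1; that is the 2-cycle (1 7).
Repeating from the next unused element and collecting all non-trivial cycles gives (1 7)(2 10 4 3 8 9)(5 6).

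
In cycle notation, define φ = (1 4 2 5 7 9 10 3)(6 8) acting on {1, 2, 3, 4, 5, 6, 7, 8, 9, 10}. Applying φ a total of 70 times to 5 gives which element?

5 lies in the 8-cycle (1 4 2 5 7 9 10 3).
Powers repeat with period 8 on this cycle, and 70 mod 8 = 6, so φ^70(5) = φ^6(5).
Stepping 6 places around the cycle: 5 → 7 → 9 → 10 → 3 → 1 → 4.

4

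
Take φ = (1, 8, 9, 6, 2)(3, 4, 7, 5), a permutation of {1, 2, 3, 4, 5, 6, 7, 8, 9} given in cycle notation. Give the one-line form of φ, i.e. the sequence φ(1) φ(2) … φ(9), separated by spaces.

Reading each image from the cycles: 1→8, 2→1, 3→4, 4→7, 5→3, 6→2, 7→5, 8→9, 9→6.
So the one-line form is 8 1 4 7 3 2 5 9 6.

8 1 4 7 3 2 5 9 6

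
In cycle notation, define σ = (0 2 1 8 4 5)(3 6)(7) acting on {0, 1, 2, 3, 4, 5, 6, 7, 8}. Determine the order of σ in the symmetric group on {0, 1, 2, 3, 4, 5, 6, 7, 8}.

The disjoint cycles have lengths 6, 2, 1.
The order is lcm(6, 2) = 6.

6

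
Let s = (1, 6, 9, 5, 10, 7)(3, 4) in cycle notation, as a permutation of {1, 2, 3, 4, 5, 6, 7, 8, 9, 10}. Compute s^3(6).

10

6 lies in the 6-cycle (1, 6, 9, 5, 10, 7).
Stepping 3 places around the cycle: 6 → 9 → 5 → 10.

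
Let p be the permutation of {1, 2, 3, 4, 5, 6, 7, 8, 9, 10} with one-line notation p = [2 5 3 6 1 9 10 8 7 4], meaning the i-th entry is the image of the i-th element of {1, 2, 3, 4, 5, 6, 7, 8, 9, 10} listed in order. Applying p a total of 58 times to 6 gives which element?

Tracing 6 → 9 → … returns to 6 after 5 steps, so 6 lies in a 5-cycle (4 6 9 7 10).
Powers repeat with period 5 on this cycle, and 58 mod 5 = 3, so p^58(6) = p^3(6).
Advancing 3 steps from 6: 6 → 9 → 7 → 10.

10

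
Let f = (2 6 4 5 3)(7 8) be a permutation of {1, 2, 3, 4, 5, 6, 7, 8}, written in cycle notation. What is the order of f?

The cycle type of f is (5, 2, 1).
The order is lcm(5, 2) = 10.

10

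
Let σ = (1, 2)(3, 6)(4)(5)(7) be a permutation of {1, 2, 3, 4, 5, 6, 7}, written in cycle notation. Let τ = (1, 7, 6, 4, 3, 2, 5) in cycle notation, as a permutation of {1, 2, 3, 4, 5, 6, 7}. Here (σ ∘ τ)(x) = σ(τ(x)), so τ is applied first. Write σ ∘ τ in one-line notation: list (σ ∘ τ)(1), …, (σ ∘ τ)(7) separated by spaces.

Chase each element through τ then σ: 1 → 7 → 7; 2 → 5 → 5; 3 → 2 → 1; 4 → 3 → 6; 5 → 1 → 2; 6 → 4 → 4; 7 → 6 → 3.
So σ ∘ τ in one-line form is 7 5 1 6 2 4 3.

7 5 1 6 2 4 3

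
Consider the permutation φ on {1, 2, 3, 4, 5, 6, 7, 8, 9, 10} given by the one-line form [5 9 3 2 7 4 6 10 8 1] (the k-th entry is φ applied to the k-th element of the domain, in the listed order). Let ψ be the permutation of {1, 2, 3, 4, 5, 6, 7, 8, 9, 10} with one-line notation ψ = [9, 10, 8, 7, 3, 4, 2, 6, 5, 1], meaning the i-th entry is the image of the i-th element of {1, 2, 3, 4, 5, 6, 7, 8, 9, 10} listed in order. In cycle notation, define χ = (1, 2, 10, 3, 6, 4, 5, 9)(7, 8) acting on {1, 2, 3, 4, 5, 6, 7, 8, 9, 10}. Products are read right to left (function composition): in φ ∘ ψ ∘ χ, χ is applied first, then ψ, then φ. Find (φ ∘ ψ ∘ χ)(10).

Chase 10: χ(10) = 3; ψ(3) = 8; φ(8) = 10. Hence (φ ∘ ψ ∘ χ)(10) = 10.

10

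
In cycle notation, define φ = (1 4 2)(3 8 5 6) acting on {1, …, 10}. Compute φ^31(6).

5

6 lies in the 4-cycle (3 8 5 6).
Powers repeat with period 4 on this cycle, and 31 mod 4 = 3, so φ^31(6) = φ^3(6).
Advancing 3 steps from 6: 6 → 3 → 8 → 5.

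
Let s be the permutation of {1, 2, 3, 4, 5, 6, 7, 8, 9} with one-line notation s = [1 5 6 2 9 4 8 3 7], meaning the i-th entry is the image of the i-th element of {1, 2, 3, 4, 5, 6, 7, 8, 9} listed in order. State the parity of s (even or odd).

odd

In disjoint-cycle form the cycle lengths are 8, 1.
A cycle is odd iff its length is even; s has 1 even-length cycle, so sgn(s) = (−1)^1 and s is odd.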